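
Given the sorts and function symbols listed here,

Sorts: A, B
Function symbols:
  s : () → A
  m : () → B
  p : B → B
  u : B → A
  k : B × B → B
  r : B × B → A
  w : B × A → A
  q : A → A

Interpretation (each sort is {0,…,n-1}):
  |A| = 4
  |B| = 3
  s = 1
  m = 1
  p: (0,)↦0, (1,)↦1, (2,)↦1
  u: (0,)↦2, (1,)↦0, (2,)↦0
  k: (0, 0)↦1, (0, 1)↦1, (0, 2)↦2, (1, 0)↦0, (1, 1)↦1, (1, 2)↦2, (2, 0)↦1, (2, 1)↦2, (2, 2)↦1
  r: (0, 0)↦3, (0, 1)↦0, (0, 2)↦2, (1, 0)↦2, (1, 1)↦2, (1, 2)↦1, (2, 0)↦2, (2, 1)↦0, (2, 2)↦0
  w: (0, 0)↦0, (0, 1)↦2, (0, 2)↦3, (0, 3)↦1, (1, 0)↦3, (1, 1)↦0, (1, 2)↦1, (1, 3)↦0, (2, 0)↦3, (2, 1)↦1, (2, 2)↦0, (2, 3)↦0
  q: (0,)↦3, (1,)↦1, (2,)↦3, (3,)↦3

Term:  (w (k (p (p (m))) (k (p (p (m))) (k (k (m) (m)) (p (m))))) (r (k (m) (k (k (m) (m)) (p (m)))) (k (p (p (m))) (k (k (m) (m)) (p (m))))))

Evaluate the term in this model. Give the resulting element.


  m = 1
  (p (m)) = p(1,) = 1
  (p (p (m))) = p(1,) = 1
  m = 1
  (p (m)) = p(1,) = 1
  (p (p (m))) = p(1,) = 1
  m = 1
  m = 1
  (k (m) (m)) = k(1, 1) = 1
  m = 1
  (p (m)) = p(1,) = 1
  (k (k (m) (m)) (p (m))) = k(1, 1) = 1
  (k (p (p (m))) (k (k (m) (m)) (p (m)))) = k(1, 1) = 1
  (k (p (p (m))) (k (p (p (m))) (k (k (m) (m)) (p (m))))) = k(1, 1) = 1
  m = 1
  m = 1
  m = 1
  (k (m) (m)) = k(1, 1) = 1
  m = 1
  (p (m)) = p(1,) = 1
  (k (k (m) (m)) (p (m))) = k(1, 1) = 1
  (k (m) (k (k (m) (m)) (p (m)))) = k(1, 1) = 1
  m = 1
  (p (m)) = p(1,) = 1
  (p (p (m))) = p(1,) = 1
  m = 1
  m = 1
  (k (m) (m)) = k(1, 1) = 1
  m = 1
  (p (m)) = p(1,) = 1
  (k (k (m) (m)) (p (m))) = k(1, 1) = 1
  (k (p (p (m))) (k (k (m) (m)) (p (m)))) = k(1, 1) = 1
  (r (k (m) (k (k (m) (m)) (p (m)))) (k (p (p (m))) (k (k (m) (m)) (p (m))))) = r(1, 1) = 2
  (w (k (p (p (m))) (k (p (p (m))) (k (k (m) (m)) (p (m))))) (r (k (m) (k (k (m) (m)) (p (m)))) (k (p (p (m))) (k (k (m) (m)) (p (m)))))) = w(1, 2) = 1

value = 1


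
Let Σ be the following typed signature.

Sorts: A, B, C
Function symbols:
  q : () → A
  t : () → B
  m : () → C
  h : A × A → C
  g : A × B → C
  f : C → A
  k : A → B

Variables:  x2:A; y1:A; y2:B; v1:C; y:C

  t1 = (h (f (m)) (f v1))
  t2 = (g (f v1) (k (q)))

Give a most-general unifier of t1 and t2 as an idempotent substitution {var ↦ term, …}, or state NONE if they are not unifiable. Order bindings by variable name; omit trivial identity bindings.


NONE (not unifiable)

head clash or occurs-check failure — not unifiable


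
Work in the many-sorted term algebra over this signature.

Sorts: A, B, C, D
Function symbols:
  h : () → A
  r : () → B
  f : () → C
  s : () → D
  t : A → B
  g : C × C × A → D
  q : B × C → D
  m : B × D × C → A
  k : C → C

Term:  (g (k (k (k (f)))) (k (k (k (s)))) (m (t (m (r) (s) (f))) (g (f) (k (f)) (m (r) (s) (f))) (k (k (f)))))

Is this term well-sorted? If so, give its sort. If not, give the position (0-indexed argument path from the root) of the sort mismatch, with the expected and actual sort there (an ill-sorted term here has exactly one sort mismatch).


ill-sorted at position [1, 0, 0, 0]: expected C, got D

        (f) : C
      (k (f)) : C
    (k (k (f))) : C
  (k (k (k (f)))) : C
        (s) : D
      (k (s)) : ✗ arg 0 at [1, 0, 0, 0] has sort D, expected C
        (r) : B
        (s) : D
        (f) : C
      (m (r) (s) (f)) : A
    (t (m (r) (s) (f))) : B
      (f) : C
        (f) : C
      (k (f)) : C
        (r) : B
        (s) : D
        (f) : C
      (m (r) (s) (f)) : A
    (g (f) (k (f)) (m (r) (s) (f))) : D
        (f) : C
      (k (f)) : C
    (k (k (f))) : C
  (m (t (m (r) (s) (f))) (g (f) (k (f)) (m (r) (s) (f))) (k (k (f)))) : A


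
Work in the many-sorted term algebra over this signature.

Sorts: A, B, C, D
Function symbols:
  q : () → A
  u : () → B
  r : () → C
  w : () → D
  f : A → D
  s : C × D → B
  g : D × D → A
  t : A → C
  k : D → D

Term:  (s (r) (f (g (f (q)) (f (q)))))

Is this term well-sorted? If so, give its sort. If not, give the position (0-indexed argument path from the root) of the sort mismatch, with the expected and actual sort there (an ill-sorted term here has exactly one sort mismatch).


well-sorted; sort = B

  (r) : C
        (q) : A
      (f (q)) : D
        (q) : A
      (f (q)) : D
    (g (f (q)) (f (q))) : A
  (f (g (f (q)) (f (q)))) : D
(s (r) (f (g (f (q)) (f (q))))) : B


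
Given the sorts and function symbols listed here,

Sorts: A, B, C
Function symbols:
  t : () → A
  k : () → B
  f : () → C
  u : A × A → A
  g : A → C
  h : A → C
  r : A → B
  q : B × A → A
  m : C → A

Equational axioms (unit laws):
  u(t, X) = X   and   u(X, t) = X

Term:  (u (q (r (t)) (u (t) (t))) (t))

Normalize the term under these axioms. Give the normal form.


1. (u (q (r (t)) (u (t) (t))) (t))  →  (q (r (t)) (u (t) (t)))
2. (q (r (t)) (u (t) (t)))  →  (q (r (t)) (t))

normal form = (q (r (t)) (t))


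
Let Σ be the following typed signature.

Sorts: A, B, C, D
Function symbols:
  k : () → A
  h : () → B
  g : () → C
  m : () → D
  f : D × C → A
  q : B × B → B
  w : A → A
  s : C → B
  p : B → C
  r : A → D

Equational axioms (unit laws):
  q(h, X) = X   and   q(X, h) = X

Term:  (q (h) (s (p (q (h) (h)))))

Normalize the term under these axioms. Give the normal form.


1. (q (h) (s (p (q (h) (h)))))  →  (s (p (q (h) (h))))
2. (s (p (q (h) (h))))  →  (s (p (h)))

normal form = (s (p (h)))


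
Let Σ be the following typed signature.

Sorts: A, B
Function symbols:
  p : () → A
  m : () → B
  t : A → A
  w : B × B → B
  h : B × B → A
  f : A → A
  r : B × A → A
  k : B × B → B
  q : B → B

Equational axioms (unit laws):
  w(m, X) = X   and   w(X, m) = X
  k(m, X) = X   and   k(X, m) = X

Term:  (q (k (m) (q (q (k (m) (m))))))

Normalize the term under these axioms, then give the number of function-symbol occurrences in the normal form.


size = 4

1. (q (k (m) (q (q (k (m) (m))))))  →  (q (q (q (k (m) (m)))))
2. (q (q (q (k (m) (m)))))  →  (q (q (q (m))))
normal form: (q (q (q (m))))


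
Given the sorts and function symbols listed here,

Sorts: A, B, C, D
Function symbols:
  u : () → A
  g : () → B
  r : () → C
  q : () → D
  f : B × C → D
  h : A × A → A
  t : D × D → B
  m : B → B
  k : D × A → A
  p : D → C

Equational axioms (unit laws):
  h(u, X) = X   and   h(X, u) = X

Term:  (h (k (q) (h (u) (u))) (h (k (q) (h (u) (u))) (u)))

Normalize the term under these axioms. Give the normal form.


normal form = (h (k (q) (u)) (k (q) (u)))

1. (h (k (q) (h (u) (u))) (h (k (q) (h (u) (u))) (u)))  →  (h (k (q) (u)) (h (k (q) (h (u) (u))) (u)))
2. (h (k (q) (u)) (h (k (q) (h (u) (u))) (u)))  →  (h (k (q) (u)) (k (q) (h (u) (u))))
3. (h (k (q) (u)) (k (q) (h (u) (u))))  →  (h (k (q) (u)) (k (q) (u)))


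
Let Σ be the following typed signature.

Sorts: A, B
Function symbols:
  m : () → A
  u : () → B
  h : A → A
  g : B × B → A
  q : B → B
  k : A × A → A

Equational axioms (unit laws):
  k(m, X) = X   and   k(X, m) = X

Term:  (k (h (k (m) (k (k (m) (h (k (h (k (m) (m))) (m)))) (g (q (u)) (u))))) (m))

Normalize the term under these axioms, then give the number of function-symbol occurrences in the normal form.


1. (k (h (k (m) (k (k (m) (h (k (h (k (m) (m))) (m)))) (g (q (u)) (u))))) (m))  →  (h (k (m) (k (k (m) (h (k (h (k (m) (m))) (m)))) (g (q (u)) (u)))))
2. (h (k (m) (k (k (m) (h (k (h (k (m) (m))) (m)))) (g (q (u)) (u)))))  →  (h (k (k (m) (h (k (h (k (m) (m))) (m)))) (g (q (u)) (u))))
3. (h (k (k (m) (h (k (h (k (m) (m))) (m)))) (g (q (u)) (u))))  →  (h (k (h (k (h (k (m) (m))) (m))) (g (q (u)) (u))))
4. (h (k (h (k (h (k (m) (m))) (m))) (g (q (u)) (u))))  →  (h (k (h (h (k (m) (m)))) (g (q (u)) (u))))
5. (h (k (h (h (k (m) (m)))) (g (q (u)) (u))))  →  (h (k (h (h (m))) (g (q (u)) (u))))
normal form: (h (k (h (h (m))) (g (q (u)) (u))))

size = 9


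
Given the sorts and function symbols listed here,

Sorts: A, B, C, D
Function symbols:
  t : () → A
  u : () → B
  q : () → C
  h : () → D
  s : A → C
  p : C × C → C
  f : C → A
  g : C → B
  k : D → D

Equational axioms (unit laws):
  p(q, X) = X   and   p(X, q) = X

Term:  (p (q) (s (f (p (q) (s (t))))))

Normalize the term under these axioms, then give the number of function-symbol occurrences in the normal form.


1. (p (q) (s (f (p (q) (s (t))))))  →  (s (f (p (q) (s (t)))))
2. (s (f (p (q) (s (t)))))  →  (s (f (s (t))))
normal form: (s (f (s (t))))

size = 4


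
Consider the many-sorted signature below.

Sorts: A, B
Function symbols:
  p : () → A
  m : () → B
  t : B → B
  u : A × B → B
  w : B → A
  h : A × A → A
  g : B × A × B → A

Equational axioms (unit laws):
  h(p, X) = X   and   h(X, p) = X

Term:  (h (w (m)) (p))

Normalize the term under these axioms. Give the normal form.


normal form = (w (m))

1. (h (w (m)) (p))  →  (w (m))


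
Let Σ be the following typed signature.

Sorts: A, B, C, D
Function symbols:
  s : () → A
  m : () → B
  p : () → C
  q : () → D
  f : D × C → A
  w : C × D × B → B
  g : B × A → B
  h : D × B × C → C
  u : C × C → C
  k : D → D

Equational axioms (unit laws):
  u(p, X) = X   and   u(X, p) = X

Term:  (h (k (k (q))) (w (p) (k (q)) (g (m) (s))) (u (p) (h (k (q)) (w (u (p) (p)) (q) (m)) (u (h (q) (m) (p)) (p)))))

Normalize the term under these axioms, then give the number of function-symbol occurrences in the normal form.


1. (h (k (k (q))) (w (p) (k (q)) (g (m) (s))) (u (p) (h (k (q)) (w (u (p) (p)) (q) (m)) (u (h (q) (m) (p)) (p)))))  →  (h (k (k (q))) (w (p) (k (q)) (g (m) (s))) (h (k (q)) (w (u (p) (p)) (q) (m)) (u (h (q) (m) (p)) (p))))
2. (h (k (k (q))) (w (p) (k (q)) (g (m) (s))) (h (k (q)) (w (u (p) (p)) (q) (m)) (u (h (q) (m) (p)) (p))))  →  (h (k (k (q))) (w (p) (k (q)) (g (m) (s))) (h (k (q)) (w (p) (q) (m)) (u (h (q) (m) (p)) (p))))
3. (h (k (k (q))) (w (p) (k (q)) (g (m) (s))) (h (k (q)) (w (p) (q) (m)) (u (h (q) (m) (p)) (p))))  →  (h (k (k (q))) (w (p) (k (q)) (g (m) (s))) (h (k (q)) (w (p) (q) (m)) (h (q) (m) (p))))
normal form: (h (k (k (q))) (w (p) (k (q)) (g (m) (s))) (h (k (q)) (w (p) (q) (m)) (h (q) (m) (p))))

size = 22


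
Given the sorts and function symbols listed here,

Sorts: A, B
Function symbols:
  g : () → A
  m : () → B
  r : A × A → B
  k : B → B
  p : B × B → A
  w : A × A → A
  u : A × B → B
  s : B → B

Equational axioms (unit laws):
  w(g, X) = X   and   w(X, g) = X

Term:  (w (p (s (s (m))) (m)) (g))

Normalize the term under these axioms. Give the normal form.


normal form = (p (s (s (m))) (m))

1. (w (p (s (s (m))) (m)) (g))  →  (p (s (s (m))) (m))


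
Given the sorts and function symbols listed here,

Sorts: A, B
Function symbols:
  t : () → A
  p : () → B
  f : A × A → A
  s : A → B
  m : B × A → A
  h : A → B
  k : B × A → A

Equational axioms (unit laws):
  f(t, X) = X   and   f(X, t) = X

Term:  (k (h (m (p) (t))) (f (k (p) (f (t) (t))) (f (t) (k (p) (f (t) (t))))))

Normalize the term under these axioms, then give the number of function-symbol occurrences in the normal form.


1. (k (h (m (p) (t))) (f (k (p) (f (t) (t))) (f (t) (k (p) (f (t) (t))))))  →  (k (h (m (p) (t))) (f (k (p) (t)) (f (t) (k (p) (f (t) (t))))))
2. (k (h (m (p) (t))) (f (k (p) (t)) (f (t) (k (p) (f (t) (t))))))  →  (k (h (m (p) (t))) (f (k (p) (t)) (k (p) (f (t) (t)))))
3. (k (h (m (p) (t))) (f (k (p) (t)) (k (p) (f (t) (t)))))  →  (k (h (m (p) (t))) (f (k (p) (t)) (k (p) (t))))
normal form: (k (h (m (p) (t))) (f (k (p) (t)) (k (p) (t))))

size = 12


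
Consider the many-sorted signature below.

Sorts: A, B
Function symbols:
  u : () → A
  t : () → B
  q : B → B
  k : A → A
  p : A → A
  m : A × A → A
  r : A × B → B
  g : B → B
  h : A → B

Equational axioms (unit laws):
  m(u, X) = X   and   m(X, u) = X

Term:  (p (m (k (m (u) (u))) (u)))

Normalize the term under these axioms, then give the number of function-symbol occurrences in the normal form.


size = 3

1. (p (m (k (m (u) (u))) (u)))  →  (p (k (m (u) (u))))
2. (p (k (m (u) (u))))  →  (p (k (u)))
normal form: (p (k (u)))


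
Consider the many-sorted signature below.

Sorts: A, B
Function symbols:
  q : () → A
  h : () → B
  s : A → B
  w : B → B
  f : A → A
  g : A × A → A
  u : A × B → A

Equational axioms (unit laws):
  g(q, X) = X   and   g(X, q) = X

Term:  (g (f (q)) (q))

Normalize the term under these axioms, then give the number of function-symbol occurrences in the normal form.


1. (g (f (q)) (q))  →  (f (q))
normal form: (f (q))

size = 2


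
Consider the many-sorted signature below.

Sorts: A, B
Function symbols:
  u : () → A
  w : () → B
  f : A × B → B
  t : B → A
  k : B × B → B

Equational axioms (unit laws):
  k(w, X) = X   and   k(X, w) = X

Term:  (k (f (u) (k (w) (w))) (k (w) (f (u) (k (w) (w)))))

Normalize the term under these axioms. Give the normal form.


normal form = (k (f (u) (w)) (f (u) (w)))

1. (k (f (u) (k (w) (w))) (k (w) (f (u) (k (w) (w)))))  →  (k (f (u) (w)) (k (w) (f (u) (k (w) (w)))))
2. (k (f (u) (w)) (k (w) (f (u) (k (w) (w)))))  →  (k (f (u) (w)) (f (u) (k (w) (w))))
3. (k (f (u) (w)) (f (u) (k (w) (w))))  →  (k (f (u) (w)) (f (u) (w)))


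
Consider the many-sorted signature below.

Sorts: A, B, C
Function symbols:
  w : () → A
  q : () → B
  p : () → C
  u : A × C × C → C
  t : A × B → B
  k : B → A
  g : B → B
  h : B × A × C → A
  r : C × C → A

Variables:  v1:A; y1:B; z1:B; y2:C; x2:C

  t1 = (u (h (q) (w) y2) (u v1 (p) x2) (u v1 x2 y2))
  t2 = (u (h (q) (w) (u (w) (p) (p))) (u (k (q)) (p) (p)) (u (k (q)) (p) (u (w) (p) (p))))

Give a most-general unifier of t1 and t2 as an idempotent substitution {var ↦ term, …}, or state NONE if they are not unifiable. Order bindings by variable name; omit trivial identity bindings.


{v1 ↦ (k (q)), x2 ↦ (p), y2 ↦ (u (w) (p) (p))}


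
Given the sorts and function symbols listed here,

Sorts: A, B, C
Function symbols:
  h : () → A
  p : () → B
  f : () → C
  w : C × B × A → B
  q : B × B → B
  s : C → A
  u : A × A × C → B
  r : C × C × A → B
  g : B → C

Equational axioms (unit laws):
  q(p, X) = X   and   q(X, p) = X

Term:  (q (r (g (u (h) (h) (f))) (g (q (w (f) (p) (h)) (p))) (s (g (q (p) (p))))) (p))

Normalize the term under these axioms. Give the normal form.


1. (q (r (g (u (h) (h) (f))) (g (q (w (f) (p) (h)) (p))) (s (g (q (p) (p))))) (p))  →  (r (g (u (h) (h) (f))) (g (q (w (f) (p) (h)) (p))) (s (g (q (p) (p)))))
2. (r (g (u (h) (h) (f))) (g (q (w (f) (p) (h)) (p))) (s (g (q (p) (p)))))  →  (r (g (u (h) (h) (f))) (g (w (f) (p) (h))) (s (g (q (p) (p)))))
3. (r (g (u (h) (h) (f))) (g (w (f) (p) (h))) (s (g (q (p) (p)))))  →  (r (g (u (h) (h) (f))) (g (w (f) (p) (h))) (s (g (p))))

normal form = (r (g (u (h) (h) (f))) (g (w (f) (p) (h))) (s (g (p))))


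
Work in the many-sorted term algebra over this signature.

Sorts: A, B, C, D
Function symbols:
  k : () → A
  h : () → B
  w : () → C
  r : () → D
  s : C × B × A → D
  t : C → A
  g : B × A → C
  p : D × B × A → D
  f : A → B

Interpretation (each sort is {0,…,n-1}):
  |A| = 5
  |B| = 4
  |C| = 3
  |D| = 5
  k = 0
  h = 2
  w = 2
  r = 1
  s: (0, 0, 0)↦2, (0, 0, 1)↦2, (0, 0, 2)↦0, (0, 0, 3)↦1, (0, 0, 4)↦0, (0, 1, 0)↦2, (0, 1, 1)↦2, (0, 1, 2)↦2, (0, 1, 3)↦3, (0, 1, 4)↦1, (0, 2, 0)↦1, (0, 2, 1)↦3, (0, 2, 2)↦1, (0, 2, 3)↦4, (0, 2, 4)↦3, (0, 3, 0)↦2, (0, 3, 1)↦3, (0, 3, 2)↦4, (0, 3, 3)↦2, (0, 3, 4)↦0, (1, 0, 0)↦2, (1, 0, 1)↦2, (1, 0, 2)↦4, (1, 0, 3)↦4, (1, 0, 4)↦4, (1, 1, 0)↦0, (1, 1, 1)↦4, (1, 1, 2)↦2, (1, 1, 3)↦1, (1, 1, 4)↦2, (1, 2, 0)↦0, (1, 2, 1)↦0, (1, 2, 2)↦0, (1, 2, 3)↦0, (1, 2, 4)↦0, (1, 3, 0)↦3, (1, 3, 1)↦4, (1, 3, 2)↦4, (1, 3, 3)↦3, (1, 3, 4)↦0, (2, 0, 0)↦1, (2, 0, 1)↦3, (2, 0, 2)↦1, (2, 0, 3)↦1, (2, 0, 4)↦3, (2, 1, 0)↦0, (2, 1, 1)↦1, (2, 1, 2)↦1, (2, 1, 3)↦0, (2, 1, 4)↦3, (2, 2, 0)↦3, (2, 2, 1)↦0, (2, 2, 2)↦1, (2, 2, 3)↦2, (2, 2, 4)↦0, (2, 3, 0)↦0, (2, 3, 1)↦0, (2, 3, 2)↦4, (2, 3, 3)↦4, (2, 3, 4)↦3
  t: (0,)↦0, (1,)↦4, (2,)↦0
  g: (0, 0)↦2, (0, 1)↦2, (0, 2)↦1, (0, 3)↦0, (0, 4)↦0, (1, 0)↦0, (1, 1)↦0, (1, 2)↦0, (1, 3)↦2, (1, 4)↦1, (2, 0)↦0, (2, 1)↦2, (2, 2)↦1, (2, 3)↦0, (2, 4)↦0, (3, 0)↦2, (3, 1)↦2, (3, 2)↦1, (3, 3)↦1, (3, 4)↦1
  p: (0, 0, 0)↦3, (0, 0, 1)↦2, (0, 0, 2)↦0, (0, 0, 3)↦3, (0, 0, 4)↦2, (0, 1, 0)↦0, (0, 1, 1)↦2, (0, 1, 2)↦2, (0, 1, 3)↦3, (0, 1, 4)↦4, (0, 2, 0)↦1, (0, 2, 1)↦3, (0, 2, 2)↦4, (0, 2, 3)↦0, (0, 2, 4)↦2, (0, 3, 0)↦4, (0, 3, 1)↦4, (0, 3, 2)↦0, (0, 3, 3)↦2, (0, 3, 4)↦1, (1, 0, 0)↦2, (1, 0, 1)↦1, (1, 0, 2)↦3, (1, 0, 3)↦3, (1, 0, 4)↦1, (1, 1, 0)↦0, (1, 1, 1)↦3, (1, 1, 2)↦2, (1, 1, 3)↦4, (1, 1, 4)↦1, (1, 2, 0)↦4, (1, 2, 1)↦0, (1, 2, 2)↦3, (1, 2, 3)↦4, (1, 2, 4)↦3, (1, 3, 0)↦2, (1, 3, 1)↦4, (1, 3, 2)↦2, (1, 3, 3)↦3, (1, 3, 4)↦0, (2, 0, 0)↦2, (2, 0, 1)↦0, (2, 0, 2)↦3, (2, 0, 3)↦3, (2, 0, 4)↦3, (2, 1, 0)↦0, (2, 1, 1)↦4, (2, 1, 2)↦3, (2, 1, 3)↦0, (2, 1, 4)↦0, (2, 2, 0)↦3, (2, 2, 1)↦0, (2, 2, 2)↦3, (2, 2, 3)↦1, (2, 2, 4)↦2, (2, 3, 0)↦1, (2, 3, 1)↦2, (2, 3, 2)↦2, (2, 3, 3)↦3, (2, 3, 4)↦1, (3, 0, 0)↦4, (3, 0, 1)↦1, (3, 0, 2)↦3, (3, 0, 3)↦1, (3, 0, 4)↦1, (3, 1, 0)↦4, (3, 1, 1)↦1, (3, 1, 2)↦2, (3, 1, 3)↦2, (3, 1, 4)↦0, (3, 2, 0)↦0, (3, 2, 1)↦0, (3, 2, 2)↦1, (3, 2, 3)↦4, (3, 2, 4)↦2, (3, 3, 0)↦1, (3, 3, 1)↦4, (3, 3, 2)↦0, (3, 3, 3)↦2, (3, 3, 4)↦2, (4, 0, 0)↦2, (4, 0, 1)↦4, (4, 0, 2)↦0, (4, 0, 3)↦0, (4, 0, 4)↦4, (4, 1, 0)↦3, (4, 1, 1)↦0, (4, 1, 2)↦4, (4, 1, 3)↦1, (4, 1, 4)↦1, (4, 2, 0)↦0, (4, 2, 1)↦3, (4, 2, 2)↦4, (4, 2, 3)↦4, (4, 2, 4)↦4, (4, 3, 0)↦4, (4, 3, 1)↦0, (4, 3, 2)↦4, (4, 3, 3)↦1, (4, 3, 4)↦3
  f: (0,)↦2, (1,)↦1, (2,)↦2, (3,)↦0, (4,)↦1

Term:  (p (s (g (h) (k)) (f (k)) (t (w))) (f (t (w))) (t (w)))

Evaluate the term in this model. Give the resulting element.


  h = 2
  k = 0
  (g (h) (k)) = g(2, 0) = 0
  k = 0
  (f (k)) = f(0,) = 2
  w = 2
  (t (w)) = t(2,) = 0
  (s (g (h) (k)) (f (k)) (t (w))) = s(0, 2, 0) = 1
  w = 2
  (t (w)) = t(2,) = 0
  (f (t (w))) = f(0,) = 2
  w = 2
  (t (w)) = t(2,) = 0
  (p (s (g (h) (k)) (f (k)) (t (w))) (f (t (w))) (t (w))) = p(1, 2, 0) = 4

value = 4


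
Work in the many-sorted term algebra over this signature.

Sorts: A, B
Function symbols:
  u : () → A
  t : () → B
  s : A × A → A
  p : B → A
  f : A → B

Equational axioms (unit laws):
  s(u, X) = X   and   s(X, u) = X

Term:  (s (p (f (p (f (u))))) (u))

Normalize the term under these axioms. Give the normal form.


1. (s (p (f (p (f (u))))) (u))  →  (p (f (p (f (u)))))

normal form = (p (f (p (f (u)))))


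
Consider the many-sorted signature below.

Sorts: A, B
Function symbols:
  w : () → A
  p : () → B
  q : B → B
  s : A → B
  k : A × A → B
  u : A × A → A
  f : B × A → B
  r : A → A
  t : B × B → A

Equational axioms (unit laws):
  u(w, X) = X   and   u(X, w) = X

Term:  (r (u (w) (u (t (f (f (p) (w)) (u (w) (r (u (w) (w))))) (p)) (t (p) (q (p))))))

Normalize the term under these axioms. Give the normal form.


normal form = (r (u (t (f (f (p) (w)) (r (w))) (p)) (t (p) (q (p)))))

1. (r (u (w) (u (t (f (f (p) (w)) (u (w) (r (u (w) (w))))) (p)) (t (p) (q (p))))))  →  (r (u (t (f (f (p) (w)) (u (w) (r (u (w) (w))))) (p)) (t (p) (q (p)))))
2. (r (u (t (f (f (p) (w)) (u (w) (r (u (w) (w))))) (p)) (t (p) (q (p)))))  →  (r (u (t (f (f (p) (w)) (r (u (w) (w)))) (p)) (t (p) (q (p)))))
3. (r (u (t (f (f (p) (w)) (r (u (w) (w)))) (p)) (t (p) (q (p)))))  →  (r (u (t (f (f (p) (w)) (r (w))) (p)) (t (p) (q (p)))))


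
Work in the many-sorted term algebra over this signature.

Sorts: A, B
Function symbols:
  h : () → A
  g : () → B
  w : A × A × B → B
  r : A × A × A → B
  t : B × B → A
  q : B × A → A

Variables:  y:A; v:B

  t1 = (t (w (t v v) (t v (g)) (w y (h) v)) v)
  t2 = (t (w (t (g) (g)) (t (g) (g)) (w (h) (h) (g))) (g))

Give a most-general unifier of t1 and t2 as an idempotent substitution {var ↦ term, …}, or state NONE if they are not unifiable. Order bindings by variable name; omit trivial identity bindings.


{v ↦ (g), y ↦ (h)}


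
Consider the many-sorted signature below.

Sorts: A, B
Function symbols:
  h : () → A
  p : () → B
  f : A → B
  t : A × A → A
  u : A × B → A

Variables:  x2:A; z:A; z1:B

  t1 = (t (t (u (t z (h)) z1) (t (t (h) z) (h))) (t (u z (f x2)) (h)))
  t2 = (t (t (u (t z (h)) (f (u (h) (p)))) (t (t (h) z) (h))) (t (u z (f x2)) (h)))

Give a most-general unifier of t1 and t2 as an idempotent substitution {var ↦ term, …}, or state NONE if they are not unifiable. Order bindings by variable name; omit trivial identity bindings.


{z1 ↦ (f (u (h) (p)))}


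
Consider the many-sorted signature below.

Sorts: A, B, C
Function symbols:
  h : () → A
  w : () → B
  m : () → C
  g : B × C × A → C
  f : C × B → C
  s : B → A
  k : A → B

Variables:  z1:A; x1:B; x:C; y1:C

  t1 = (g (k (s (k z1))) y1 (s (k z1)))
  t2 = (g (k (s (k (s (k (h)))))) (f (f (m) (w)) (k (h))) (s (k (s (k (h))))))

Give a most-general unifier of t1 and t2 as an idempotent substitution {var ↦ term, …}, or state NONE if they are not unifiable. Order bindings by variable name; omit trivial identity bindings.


{y1 ↦ (f (f (m) (w)) (k (h))), z1 ↦ (s (k (h)))}


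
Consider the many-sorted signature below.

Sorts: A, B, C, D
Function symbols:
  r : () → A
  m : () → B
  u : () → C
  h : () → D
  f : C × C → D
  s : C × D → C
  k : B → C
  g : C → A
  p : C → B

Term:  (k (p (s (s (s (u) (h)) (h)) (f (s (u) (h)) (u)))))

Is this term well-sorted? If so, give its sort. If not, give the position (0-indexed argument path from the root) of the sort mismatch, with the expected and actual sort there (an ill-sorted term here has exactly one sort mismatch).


          (u) : C
          (h) : D
        (s (u) (h)) : C
        (h) : D
      (s (s (u) (h)) (h)) : C
          (u) : C
          (h) : D
        (s (u) (h)) : C
        (u) : C
      (f (s (u) (h)) (u)) : D
    (s (s (s (u) (h)) (h)) (f (s (u) (h)) (u))) : C
  (p (s (s (s (u) (h)) (h)) (f (s (u) (h)) (u)))) : B
(k (p (s (s (s (u) (h)) (h)) (f (s (u) (h)) (u))))) : C

well-sorted; sort = C


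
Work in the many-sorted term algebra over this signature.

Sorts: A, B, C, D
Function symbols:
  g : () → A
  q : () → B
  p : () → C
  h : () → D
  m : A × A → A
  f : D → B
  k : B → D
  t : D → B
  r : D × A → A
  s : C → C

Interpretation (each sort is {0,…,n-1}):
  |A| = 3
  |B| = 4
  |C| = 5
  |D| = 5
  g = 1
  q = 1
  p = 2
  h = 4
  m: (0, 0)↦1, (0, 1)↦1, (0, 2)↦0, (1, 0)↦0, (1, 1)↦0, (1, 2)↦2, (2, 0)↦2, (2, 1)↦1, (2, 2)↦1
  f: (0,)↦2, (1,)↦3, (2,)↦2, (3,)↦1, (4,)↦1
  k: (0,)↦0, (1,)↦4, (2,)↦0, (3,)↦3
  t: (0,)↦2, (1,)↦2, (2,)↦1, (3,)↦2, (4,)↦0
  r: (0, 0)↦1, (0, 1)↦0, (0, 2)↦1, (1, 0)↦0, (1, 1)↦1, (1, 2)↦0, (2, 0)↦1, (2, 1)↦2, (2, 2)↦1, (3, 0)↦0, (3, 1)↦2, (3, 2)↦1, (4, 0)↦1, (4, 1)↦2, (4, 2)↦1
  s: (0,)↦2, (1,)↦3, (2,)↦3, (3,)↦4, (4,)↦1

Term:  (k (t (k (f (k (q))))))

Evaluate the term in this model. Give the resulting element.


  q = 1
  (k (q)) = k(1,) = 4
  (f (k (q))) = f(4,) = 1
  (k (f (k (q)))) = k(1,) = 4
  (t (k (f (k (q))))) = t(4,) = 0
  (k (t (k (f (k (q)))))) = k(0,) = 0

value = 0


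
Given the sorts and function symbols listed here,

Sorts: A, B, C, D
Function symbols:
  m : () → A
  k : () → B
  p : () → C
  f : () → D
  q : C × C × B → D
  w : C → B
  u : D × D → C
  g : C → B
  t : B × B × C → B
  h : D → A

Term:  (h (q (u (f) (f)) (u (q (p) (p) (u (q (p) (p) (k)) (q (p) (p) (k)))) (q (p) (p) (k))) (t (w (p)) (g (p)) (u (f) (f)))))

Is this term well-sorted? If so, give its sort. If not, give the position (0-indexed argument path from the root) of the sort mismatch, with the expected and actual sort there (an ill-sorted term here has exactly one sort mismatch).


      (f) : D
      (f) : D
    (u (f) (f)) : C
        (p) : C
        (p) : C
            (p) : C
            (p) : C
            (k) : B
          (q (p) (p) (k)) : D
            (p) : C
            (p) : C
            (k) : B
          (q (p) (p) (k)) : D
        (u (q (p) (p) (k)) (q (p) (p) (k))) : C
      (q (p) (p) (u (q (p) (p) (k)) (q (p) (p) (k)))) : ✗ arg 2 at [0, 1, 0, 2] has sort C, expected B
        (p) : C
        (p) : C
        (k) : B
      (q (p) (p) (k)) : D
        (p) : C
      (w (p)) : B
        (p) : C
      (g (p)) : B
        (f) : D
        (f) : D
      (u (f) (f)) : C
    (t (w (p)) (g (p)) (u (f) (f))) : B

ill-sorted at position [0, 1, 0, 2]: expected B, got C


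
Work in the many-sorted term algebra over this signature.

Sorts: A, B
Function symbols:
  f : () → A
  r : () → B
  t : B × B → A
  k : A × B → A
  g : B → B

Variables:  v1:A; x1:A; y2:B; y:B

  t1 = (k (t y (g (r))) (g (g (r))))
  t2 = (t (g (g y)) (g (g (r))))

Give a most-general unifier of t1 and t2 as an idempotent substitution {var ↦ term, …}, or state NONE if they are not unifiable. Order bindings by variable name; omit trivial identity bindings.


head clash or occurs-check failure — not unifiable

NONE (not unifiable)


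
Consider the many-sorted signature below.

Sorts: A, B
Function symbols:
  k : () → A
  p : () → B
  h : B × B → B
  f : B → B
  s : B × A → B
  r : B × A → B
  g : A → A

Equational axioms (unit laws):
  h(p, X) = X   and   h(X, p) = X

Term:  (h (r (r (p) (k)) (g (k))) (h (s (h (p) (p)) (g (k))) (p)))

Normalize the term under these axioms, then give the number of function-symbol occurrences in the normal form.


1. (h (r (r (p) (k)) (g (k))) (h (s (h (p) (p)) (g (k))) (p)))  →  (h (r (r (p) (k)) (g (k))) (s (h (p) (p)) (g (k))))
2. (h (r (r (p) (k)) (g (k))) (s (h (p) (p)) (g (k))))  →  (h (r (r (p) (k)) (g (k))) (s (p) (g (k))))
normal form: (h (r (r (p) (k)) (g (k))) (s (p) (g (k))))

size = 11


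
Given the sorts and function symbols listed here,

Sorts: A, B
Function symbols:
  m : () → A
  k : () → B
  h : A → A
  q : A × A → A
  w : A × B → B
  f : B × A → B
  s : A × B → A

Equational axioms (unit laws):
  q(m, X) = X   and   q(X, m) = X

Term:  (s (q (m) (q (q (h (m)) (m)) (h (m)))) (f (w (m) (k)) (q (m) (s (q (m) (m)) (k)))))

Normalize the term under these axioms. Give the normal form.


1. (s (q (m) (q (q (h (m)) (m)) (h (m)))) (f (w (m) (k)) (q (m) (s (q (m) (m)) (k)))))  →  (s (q (q (h (m)) (m)) (h (m))) (f (w (m) (k)) (q (m) (s (q (m) (m)) (k)))))
2. (s (q (q (h (m)) (m)) (h (m))) (f (w (m) (k)) (q (m) (s (q (m) (m)) (k)))))  →  (s (q (h (m)) (h (m))) (f (w (m) (k)) (q (m) (s (q (m) (m)) (k)))))
3. (s (q (h (m)) (h (m))) (f (w (m) (k)) (q (m) (s (q (m) (m)) (k)))))  →  (s (q (h (m)) (h (m))) (f (w (m) (k)) (s (q (m) (m)) (k))))
4. (s (q (h (m)) (h (m))) (f (w (m) (k)) (s (q (m) (m)) (k))))  →  (s (q (h (m)) (h (m))) (f (w (m) (k)) (s (m) (k))))

normal form = (s (q (h (m)) (h (m))) (f (w (m) (k)) (s (m) (k))))


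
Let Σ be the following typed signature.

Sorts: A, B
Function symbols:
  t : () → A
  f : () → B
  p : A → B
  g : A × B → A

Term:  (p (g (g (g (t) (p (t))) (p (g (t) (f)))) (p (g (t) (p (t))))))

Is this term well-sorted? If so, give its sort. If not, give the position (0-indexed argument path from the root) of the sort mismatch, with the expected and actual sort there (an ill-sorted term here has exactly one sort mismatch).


well-sorted; sort = B

        (t) : A
          (t) : A
        (p (t)) : B
      (g (t) (p (t))) : A
          (t) : A
          (f) : B
        (g (t) (f)) : A
      (p (g (t) (f))) : B
    (g (g (t) (p (t))) (p (g (t) (f)))) : A
        (t) : A
          (t) : A
        (p (t)) : B
      (g (t) (p (t))) : A
    (p (g (t) (p (t)))) : B
  (g (g (g (t) (p (t))) (p (g (t) (f)))) (p (g (t) (p (t))))) : A
(p (g (g (g (t) (p (t))) (p (g (t) (f)))) (p (g (t) (p (t)))))) : B


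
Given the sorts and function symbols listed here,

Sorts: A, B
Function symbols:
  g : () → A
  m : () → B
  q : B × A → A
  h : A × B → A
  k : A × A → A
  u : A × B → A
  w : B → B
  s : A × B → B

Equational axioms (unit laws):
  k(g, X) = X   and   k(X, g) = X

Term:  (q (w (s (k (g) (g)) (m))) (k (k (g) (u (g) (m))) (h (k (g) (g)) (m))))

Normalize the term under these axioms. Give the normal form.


1. (q (w (s (k (g) (g)) (m))) (k (k (g) (u (g) (m))) (h (k (g) (g)) (m))))  →  (q (w (s (g) (m))) (k (k (g) (u (g) (m))) (h (k (g) (g)) (m))))
2. (q (w (s (g) (m))) (k (k (g) (u (g) (m))) (h (k (g) (g)) (m))))  →  (q (w (s (g) (m))) (k (u (g) (m)) (h (k (g) (g)) (m))))
3. (q (w (s (g) (m))) (k (u (g) (m)) (h (k (g) (g)) (m))))  →  (q (w (s (g) (m))) (k (u (g) (m)) (h (g) (m))))

normal form = (q (w (s (g) (m))) (k (u (g) (m)) (h (g) (m))))


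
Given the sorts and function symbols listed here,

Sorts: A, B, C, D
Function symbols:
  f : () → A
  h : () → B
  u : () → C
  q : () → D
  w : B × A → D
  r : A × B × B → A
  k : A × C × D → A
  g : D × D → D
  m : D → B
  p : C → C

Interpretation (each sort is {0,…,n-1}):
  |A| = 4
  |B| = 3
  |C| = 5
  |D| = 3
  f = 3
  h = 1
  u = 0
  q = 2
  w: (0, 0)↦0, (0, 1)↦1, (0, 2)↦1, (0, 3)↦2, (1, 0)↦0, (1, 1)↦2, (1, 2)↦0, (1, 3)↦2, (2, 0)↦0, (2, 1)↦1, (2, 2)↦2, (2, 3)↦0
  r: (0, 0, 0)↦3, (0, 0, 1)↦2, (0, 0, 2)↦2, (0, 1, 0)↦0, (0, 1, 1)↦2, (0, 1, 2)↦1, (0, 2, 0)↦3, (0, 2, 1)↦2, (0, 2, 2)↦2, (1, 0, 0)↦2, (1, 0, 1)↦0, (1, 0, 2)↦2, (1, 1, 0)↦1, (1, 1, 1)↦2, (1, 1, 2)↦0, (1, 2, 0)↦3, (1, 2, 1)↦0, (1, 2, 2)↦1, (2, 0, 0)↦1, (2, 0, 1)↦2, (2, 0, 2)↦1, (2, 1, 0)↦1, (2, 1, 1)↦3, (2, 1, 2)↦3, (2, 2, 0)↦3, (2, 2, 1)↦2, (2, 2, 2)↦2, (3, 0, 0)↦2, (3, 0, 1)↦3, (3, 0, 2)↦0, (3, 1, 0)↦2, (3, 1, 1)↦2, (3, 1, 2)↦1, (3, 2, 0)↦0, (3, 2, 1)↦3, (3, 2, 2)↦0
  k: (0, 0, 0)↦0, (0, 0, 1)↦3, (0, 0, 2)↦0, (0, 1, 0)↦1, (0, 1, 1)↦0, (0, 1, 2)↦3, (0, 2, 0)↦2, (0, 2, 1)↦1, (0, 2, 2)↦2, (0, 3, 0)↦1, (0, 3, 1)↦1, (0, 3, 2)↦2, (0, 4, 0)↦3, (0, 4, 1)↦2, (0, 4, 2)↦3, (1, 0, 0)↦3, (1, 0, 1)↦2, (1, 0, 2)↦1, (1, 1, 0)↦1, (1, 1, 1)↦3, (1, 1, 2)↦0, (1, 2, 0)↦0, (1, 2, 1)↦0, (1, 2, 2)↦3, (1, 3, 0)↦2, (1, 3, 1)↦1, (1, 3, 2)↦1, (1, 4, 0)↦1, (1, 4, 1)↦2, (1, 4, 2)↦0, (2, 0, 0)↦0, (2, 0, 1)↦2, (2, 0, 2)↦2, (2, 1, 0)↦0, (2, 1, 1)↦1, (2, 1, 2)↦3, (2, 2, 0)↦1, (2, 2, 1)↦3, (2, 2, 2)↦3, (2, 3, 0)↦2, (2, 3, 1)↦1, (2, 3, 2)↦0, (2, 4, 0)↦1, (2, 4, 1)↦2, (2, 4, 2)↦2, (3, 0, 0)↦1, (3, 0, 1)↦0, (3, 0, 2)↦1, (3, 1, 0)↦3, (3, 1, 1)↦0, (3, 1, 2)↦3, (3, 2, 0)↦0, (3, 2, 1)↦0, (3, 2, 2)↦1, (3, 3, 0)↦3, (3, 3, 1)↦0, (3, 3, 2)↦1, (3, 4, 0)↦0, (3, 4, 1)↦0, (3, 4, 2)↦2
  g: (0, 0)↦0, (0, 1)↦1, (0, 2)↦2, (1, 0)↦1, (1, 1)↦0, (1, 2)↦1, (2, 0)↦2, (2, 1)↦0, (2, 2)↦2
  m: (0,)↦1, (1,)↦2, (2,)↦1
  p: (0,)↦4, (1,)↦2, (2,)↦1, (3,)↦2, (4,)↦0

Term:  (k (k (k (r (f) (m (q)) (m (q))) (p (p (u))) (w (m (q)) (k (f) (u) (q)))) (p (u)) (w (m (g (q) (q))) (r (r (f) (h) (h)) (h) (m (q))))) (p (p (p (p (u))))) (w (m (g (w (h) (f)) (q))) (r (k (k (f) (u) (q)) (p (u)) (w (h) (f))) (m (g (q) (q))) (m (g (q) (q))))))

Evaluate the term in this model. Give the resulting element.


value = 0

  f = 3
  q = 2
  (m (q)) = m(2,) = 1
  q = 2
  (m (q)) = m(2,) = 1
  (r (f) (m (q)) (m (q))) = r(3, 1, 1) = 2
  u = 0
  (p (u)) = p(0,) = 4
  (p (p (u))) = p(4,) = 0
  q = 2
  (m (q)) = m(2,) = 1
  f = 3
  u = 0
  q = 2
  (k (f) (u) (q)) = k(3, 0, 2) = 1
  (w (m (q)) (k (f) (u) (q))) = w(1, 1) = 2
  (k (r (f) (m (q)) (m (q))) (p (p (u))) (w (m (q)) (k (f) (u) (q)))) = k(2, 0, 2) = 2
  u = 0
  (p (u)) = p(0,) = 4
  q = 2
  q = 2
  (g (q) (q)) = g(2, 2) = 2
  (m (g (q) (q))) = m(2,) = 1
  f = 3
  h = 1
  h = 1
  (r (f) (h) (h)) = r(3, 1, 1) = 2
  h = 1
  q = 2
  (m (q)) = m(2,) = 1
  (r (r (f) (h) (h)) (h) (m (q))) = r(2, 1, 1) = 3
  (w (m (g (q) (q))) (r (r (f) (h) (h)) (h) (m (q)))) = w(1, 3) = 2
  (k (k (r (f) (m (q)) (m (q))) (p (p (u))) (w (m (q)) (k (f) (u) (q)))) (p (u)) (w (m (g (q) (q))) (r (r (f) (h) (h)) (h) (m (q))))) = k(2, 4, 2) = 2
  u = 0
  (p (u)) = p(0,) = 4
  (p (p (u))) = p(4,) = 0
  (p (p (p (u)))) = p(0,) = 4
  (p (p (p (p (u))))) = p(4,) = 0
  h = 1
  f = 3
  (w (h) (f)) = w(1, 3) = 2
  q = 2
  (g (w (h) (f)) (q)) = g(2, 2) = 2
  (m (g (w (h) (f)) (q))) = m(2,) = 1
  f = 3
  u = 0
  q = 2
  (k (f) (u) (q)) = k(3, 0, 2) = 1
  u = 0
  (p (u)) = p(0,) = 4
  h = 1
  f = 3
  (w (h) (f)) = w(1, 3) = 2
  (k (k (f) (u) (q)) (p (u)) (w (h) (f))) = k(1, 4, 2) = 0
  q = 2
  q = 2
  (g (q) (q)) = g(2, 2) = 2
  (m (g (q) (q))) = m(2,) = 1
  q = 2
  q = 2
  (g (q) (q)) = g(2, 2) = 2
  (m (g (q) (q))) = m(2,) = 1
  (r (k (k (f) (u) (q)) (p (u)) (w (h) (f))) (m (g (q) (q))) (m (g (q) (q)))) = r(0, 1, 1) = 2
  (w (m (g (w (h) (f)) (q))) (r (k (k (f) (u) (q)) (p (u)) (w (h) (f))) (m (g (q) (q))) (m (g (q) (q))))) = w(1, 2) = 0
  (k (k (k (r (f) (m (q)) (m (q))) (p (p (u))) (w (m (q)) (k (f) (u) (q)))) (p (u)) (w (m (g (q) (q))) (r (r (f) (h) (h)) (h) (m (q))))) (p (p (p (p (u))))) (w (m (g (w (h) (f)) (q))) (r (k (k (f) (u) (q)) (p (u)) (w (h) (f))) (m (g (q) (q))) (m (g (q) (q)))))) = k(2, 0, 0) = 0


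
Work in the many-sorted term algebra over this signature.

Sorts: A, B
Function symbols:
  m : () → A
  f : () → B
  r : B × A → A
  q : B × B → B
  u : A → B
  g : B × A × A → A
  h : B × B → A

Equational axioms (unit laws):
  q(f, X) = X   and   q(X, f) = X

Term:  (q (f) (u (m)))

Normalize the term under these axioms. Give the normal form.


1. (q (f) (u (m)))  →  (u (m))

normal form = (u (m))


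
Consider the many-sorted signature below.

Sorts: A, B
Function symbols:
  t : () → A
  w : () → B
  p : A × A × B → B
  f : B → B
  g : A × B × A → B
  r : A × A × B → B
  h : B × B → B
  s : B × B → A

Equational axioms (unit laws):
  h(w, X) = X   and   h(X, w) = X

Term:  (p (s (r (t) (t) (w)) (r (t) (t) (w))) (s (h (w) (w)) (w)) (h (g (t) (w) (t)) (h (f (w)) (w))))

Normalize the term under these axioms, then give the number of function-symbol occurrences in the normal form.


1. (p (s (r (t) (t) (w)) (r (t) (t) (w))) (s (h (w) (w)) (w)) (h (g (t) (w) (t)) (h (f (w)) (w))))  →  (p (s (r (t) (t) (w)) (r (t) (t) (w))) (s (w) (w)) (h (g (t) (w) (t)) (h (f (w)) (w))))
2. (p (s (r (t) (t) (w)) (r (t) (t) (w))) (s (w) (w)) (h (g (t) (w) (t)) (h (f (w)) (w))))  →  (p (s (r (t) (t) (w)) (r (t) (t) (w))) (s (w) (w)) (h (g (t) (w) (t)) (f (w))))
normal form: (p (s (r (t) (t) (w)) (r (t) (t) (w))) (s (w) (w)) (h (g (t) (w) (t)) (f (w))))

size = 20


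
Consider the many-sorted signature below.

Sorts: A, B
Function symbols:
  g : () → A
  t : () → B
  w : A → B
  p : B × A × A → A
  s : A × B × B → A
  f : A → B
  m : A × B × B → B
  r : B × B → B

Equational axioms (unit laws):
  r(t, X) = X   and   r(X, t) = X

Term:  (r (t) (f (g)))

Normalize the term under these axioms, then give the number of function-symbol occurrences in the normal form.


1. (r (t) (f (g)))  →  (f (g))
normal form: (f (g))

size = 2


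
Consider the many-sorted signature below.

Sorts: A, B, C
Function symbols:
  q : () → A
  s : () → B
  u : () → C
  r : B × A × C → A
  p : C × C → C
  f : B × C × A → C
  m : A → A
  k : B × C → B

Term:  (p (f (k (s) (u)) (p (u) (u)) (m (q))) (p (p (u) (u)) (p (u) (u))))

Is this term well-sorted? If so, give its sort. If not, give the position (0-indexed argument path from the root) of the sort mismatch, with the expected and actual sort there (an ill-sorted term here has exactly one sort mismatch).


      (s) : B
      (u) : C
    (k (s) (u)) : B
      (u) : C
      (u) : C
    (p (u) (u)) : C
      (q) : A
    (m (q)) : A
  (f (k (s) (u)) (p (u) (u)) (m (q))) : C
      (u) : C
      (u) : C
    (p (u) (u)) : C
      (u) : C
      (u) : C
    (p (u) (u)) : C
  (p (p (u) (u)) (p (u) (u))) : C
(p (f (k (s) (u)) (p (u) (u)) (m (q))) (p (p (u) (u)) (p (u) (u)))) : C

well-sorted; sort = C


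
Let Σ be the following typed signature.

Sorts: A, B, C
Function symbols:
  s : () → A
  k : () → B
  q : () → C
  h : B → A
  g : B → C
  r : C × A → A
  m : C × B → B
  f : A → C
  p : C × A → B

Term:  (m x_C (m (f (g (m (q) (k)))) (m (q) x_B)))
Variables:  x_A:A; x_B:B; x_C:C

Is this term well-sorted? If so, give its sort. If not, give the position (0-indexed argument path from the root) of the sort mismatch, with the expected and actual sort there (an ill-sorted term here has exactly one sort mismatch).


ill-sorted at position [1, 0, 0]: expected A, got C

  x_C : C
          (q) : C
          (k) : B
        (m (q) (k)) : B
      (g (m (q) (k))) : C
    (f (g (m (q) (k)))) : ✗ arg 0 at [1, 0, 0] has sort C, expected A
      (q) : C
      x_B : B
    (m (q) x_B) : B


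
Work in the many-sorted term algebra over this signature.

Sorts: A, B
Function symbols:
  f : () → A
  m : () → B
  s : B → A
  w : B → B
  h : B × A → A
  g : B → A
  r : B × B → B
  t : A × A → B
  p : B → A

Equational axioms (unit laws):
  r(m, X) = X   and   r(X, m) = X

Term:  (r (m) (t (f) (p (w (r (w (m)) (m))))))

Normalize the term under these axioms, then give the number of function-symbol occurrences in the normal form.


size = 6

1. (r (m) (t (f) (p (w (r (w (m)) (m))))))  →  (t (f) (p (w (r (w (m)) (m)))))
2. (t (f) (p (w (r (w (m)) (m)))))  →  (t (f) (p (w (w (m)))))
normal form: (t (f) (p (w (w (m)))))


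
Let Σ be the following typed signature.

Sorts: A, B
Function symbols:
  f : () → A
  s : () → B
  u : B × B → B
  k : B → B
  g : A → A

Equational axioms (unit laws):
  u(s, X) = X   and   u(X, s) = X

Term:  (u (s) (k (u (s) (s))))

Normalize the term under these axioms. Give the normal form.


normal form = (k (s))

1. (u (s) (k (u (s) (s))))  →  (k (u (s) (s)))
2. (k (u (s) (s)))  →  (k (s))


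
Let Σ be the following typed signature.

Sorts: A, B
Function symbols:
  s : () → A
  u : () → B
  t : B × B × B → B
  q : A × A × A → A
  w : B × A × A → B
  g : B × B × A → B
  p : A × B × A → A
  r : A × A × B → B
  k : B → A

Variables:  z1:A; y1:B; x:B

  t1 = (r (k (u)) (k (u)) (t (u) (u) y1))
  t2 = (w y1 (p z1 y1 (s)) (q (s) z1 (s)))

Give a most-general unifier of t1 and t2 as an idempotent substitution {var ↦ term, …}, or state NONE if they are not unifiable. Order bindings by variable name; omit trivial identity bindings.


head clash or occurs-check failure — not unifiable

NONE (not unifiable)


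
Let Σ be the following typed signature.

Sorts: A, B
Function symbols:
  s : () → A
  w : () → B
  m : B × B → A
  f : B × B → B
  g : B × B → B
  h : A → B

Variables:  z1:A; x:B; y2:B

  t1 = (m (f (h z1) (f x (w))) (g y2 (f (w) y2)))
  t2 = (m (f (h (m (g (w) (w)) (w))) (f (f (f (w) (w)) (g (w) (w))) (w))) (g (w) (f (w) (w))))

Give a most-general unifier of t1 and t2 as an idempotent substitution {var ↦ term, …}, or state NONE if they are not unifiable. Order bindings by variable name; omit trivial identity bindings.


{x ↦ (f (f (w) (w)) (g (w) (w))), y2 ↦ (w), z1 ↦ (m (g (w) (w)) (w))}


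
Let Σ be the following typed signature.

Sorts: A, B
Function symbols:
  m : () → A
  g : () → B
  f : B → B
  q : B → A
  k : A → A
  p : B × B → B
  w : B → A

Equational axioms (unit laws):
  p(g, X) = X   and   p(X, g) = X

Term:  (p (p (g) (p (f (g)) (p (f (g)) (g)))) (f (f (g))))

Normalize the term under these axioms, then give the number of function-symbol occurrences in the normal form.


size = 9

1. (p (p (g) (p (f (g)) (p (f (g)) (g)))) (f (f (g))))  →  (p (p (f (g)) (p (f (g)) (g))) (f (f (g))))
2. (p (p (f (g)) (p (f (g)) (g))) (f (f (g))))  →  (p (p (f (g)) (f (g))) (f (f (g))))
normal form: (p (p (f (g)) (f (g))) (f (f (g))))
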